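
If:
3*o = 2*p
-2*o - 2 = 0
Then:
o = -1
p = -3/2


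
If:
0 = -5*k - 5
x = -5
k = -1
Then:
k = -1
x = -5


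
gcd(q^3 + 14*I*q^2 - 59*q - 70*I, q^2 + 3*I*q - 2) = q + 2*I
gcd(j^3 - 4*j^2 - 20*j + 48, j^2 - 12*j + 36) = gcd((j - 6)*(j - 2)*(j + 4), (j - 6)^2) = j - 6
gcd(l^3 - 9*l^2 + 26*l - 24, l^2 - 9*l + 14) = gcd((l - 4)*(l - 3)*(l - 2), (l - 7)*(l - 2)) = l - 2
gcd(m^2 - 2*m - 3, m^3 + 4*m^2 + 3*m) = m + 1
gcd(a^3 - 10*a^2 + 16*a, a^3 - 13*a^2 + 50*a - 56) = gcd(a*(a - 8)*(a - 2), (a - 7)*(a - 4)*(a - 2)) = a - 2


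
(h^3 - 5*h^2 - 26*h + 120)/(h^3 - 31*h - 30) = (h - 4)/(h + 1)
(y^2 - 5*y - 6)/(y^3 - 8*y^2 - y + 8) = (y - 6)/(y^2 - 9*y + 8)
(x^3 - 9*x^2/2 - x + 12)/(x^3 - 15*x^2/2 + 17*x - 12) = (2*x + 3)/(2*x - 3)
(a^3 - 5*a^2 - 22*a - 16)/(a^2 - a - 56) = (a^2 + 3*a + 2)/(a + 7)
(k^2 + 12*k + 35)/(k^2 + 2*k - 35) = (k + 5)/(k - 5)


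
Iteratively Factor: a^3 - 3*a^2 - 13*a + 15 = (a - 1)*(a^2 - 2*a - 15) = (a - 5)*(a - 1)*(a + 3)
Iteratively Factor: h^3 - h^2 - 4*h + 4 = (h - 1)*(h^2 - 4) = (h - 2)*(h - 1)*(h + 2)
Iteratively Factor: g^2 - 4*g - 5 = (g - 5)*(g + 1)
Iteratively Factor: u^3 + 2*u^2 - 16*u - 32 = (u + 4)*(u^2 - 2*u - 8) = (u + 2)*(u + 4)*(u - 4)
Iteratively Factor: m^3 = (m)*(m^2) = m^2*(m)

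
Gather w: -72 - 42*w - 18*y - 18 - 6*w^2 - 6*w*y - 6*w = -6*w^2 + w*(-6*y - 48) - 18*y - 90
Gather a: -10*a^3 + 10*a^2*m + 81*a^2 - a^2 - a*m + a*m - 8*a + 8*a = -10*a^3 + a^2*(10*m + 80)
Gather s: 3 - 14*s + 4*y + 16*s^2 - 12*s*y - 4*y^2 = 16*s^2 + s*(-12*y - 14) - 4*y^2 + 4*y + 3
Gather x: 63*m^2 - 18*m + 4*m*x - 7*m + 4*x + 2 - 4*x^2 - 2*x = 63*m^2 - 25*m - 4*x^2 + x*(4*m + 2) + 2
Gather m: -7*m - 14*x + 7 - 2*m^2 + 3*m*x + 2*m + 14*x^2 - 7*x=-2*m^2 + m*(3*x - 5) + 14*x^2 - 21*x + 7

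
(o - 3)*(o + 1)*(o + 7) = o^3 + 5*o^2 - 17*o - 21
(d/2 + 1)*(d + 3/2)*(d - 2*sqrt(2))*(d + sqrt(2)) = d^4/2 - sqrt(2)*d^3/2 + 7*d^3/4 - 7*sqrt(2)*d^2/4 - d^2/2 - 7*d - 3*sqrt(2)*d/2 - 6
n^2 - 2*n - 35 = (n - 7)*(n + 5)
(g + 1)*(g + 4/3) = g^2 + 7*g/3 + 4/3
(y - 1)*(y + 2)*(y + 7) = y^3 + 8*y^2 + 5*y - 14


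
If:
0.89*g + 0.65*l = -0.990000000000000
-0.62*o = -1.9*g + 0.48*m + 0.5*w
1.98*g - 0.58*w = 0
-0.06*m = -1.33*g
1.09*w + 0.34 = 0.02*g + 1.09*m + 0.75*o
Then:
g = 0.04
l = -1.58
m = 0.96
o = -0.73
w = 0.15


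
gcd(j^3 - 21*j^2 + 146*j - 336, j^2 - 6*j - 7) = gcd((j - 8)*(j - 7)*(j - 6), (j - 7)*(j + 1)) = j - 7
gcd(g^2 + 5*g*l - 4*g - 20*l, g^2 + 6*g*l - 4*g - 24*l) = g - 4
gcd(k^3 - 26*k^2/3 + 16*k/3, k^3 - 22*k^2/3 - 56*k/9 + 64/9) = k^2 - 26*k/3 + 16/3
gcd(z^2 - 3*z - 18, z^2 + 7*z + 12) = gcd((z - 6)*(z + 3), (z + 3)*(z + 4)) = z + 3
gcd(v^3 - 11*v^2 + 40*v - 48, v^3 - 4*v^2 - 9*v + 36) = v^2 - 7*v + 12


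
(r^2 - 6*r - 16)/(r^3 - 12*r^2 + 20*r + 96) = 1/(r - 6)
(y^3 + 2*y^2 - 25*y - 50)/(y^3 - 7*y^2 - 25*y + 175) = (y + 2)/(y - 7)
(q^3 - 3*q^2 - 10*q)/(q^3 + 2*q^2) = (q - 5)/q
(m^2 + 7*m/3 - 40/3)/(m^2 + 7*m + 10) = (m - 8/3)/(m + 2)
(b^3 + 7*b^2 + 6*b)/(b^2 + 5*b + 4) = b*(b + 6)/(b + 4)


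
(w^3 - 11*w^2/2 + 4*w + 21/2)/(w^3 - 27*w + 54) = (2*w^2 - 5*w - 7)/(2*(w^2 + 3*w - 18))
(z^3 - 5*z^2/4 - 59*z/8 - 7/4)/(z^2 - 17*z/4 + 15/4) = (8*z^3 - 10*z^2 - 59*z - 14)/(2*(4*z^2 - 17*z + 15))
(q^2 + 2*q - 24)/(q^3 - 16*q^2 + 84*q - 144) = (q + 6)/(q^2 - 12*q + 36)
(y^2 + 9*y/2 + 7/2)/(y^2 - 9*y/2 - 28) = (y + 1)/(y - 8)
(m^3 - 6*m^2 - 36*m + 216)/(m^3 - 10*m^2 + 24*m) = (m^2 - 36)/(m*(m - 4))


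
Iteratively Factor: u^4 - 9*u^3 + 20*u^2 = (u - 5)*(u^3 - 4*u^2) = (u - 5)*(u - 4)*(u^2) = u*(u - 5)*(u - 4)*(u)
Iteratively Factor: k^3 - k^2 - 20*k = (k - 5)*(k^2 + 4*k) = k*(k - 5)*(k + 4)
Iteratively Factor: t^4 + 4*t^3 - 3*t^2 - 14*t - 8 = (t + 1)*(t^3 + 3*t^2 - 6*t - 8) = (t + 1)*(t + 4)*(t^2 - t - 2) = (t + 1)^2*(t + 4)*(t - 2)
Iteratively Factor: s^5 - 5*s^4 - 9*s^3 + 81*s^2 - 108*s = (s - 3)*(s^4 - 2*s^3 - 15*s^2 + 36*s) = (s - 3)^2*(s^3 + s^2 - 12*s) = (s - 3)^3*(s^2 + 4*s) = s*(s - 3)^3*(s + 4)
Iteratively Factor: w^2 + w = (w)*(w + 1)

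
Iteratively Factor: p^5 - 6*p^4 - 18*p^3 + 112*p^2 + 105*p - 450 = (p - 5)*(p^4 - p^3 - 23*p^2 - 3*p + 90) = (p - 5)^2*(p^3 + 4*p^2 - 3*p - 18) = (p - 5)^2*(p - 2)*(p^2 + 6*p + 9) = (p - 5)^2*(p - 2)*(p + 3)*(p + 3)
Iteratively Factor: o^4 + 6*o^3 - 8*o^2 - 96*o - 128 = (o + 2)*(o^3 + 4*o^2 - 16*o - 64) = (o + 2)*(o + 4)*(o^2 - 16) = (o + 2)*(o + 4)^2*(o - 4)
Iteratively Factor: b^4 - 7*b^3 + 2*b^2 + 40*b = (b)*(b^3 - 7*b^2 + 2*b + 40) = b*(b + 2)*(b^2 - 9*b + 20) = b*(b - 4)*(b + 2)*(b - 5)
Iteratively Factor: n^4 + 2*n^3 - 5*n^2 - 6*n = (n)*(n^3 + 2*n^2 - 5*n - 6) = n*(n - 2)*(n^2 + 4*n + 3) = n*(n - 2)*(n + 1)*(n + 3)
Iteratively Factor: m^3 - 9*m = (m)*(m^2 - 9) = m*(m - 3)*(m + 3)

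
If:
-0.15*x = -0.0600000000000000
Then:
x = 0.40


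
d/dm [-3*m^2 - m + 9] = -6*m - 1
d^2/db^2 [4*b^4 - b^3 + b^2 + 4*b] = 48*b^2 - 6*b + 2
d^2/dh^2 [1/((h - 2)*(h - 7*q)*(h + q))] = 2*((h - 2)^2*(h - 7*q)^2 + (h - 2)^2*(h - 7*q)*(h + q) + (h - 2)^2*(h + q)^2 + (h - 2)*(h - 7*q)^2*(h + q) + (h - 2)*(h - 7*q)*(h + q)^2 + (h - 7*q)^2*(h + q)^2)/((h - 2)^3*(h - 7*q)^3*(h + q)^3)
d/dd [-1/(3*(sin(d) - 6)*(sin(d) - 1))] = (2*sin(d) - 7)*cos(d)/(3*(sin(d) - 6)^2*(sin(d) - 1)^2)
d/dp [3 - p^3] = -3*p^2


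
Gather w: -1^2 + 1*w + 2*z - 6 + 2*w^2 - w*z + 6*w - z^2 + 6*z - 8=2*w^2 + w*(7 - z) - z^2 + 8*z - 15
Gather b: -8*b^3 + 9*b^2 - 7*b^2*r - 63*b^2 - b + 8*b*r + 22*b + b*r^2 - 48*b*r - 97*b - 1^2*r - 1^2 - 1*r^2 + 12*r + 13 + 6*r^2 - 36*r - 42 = -8*b^3 + b^2*(-7*r - 54) + b*(r^2 - 40*r - 76) + 5*r^2 - 25*r - 30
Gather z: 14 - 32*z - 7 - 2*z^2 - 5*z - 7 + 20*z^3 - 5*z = 20*z^3 - 2*z^2 - 42*z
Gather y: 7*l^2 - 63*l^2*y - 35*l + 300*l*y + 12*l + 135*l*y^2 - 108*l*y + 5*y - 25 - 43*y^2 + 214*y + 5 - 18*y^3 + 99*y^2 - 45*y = 7*l^2 - 23*l - 18*y^3 + y^2*(135*l + 56) + y*(-63*l^2 + 192*l + 174) - 20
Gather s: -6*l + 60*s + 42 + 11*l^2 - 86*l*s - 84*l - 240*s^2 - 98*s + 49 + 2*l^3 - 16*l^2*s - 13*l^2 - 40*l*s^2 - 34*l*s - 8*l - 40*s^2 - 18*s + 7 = 2*l^3 - 2*l^2 - 98*l + s^2*(-40*l - 280) + s*(-16*l^2 - 120*l - 56) + 98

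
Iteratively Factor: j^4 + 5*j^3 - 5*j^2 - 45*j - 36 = (j + 1)*(j^3 + 4*j^2 - 9*j - 36) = (j - 3)*(j + 1)*(j^2 + 7*j + 12) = (j - 3)*(j + 1)*(j + 4)*(j + 3)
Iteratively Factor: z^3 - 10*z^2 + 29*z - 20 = (z - 5)*(z^2 - 5*z + 4) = (z - 5)*(z - 4)*(z - 1)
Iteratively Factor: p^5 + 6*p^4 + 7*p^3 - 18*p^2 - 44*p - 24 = (p + 2)*(p^4 + 4*p^3 - p^2 - 16*p - 12) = (p - 2)*(p + 2)*(p^3 + 6*p^2 + 11*p + 6) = (p - 2)*(p + 2)^2*(p^2 + 4*p + 3) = (p - 2)*(p + 1)*(p + 2)^2*(p + 3)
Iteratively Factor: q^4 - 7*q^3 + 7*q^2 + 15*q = (q - 3)*(q^3 - 4*q^2 - 5*q) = (q - 3)*(q + 1)*(q^2 - 5*q) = (q - 5)*(q - 3)*(q + 1)*(q)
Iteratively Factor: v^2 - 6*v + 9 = (v - 3)*(v - 3)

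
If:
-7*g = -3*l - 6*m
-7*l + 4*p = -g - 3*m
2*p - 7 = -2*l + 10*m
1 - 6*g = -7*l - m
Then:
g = -681/433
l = -573/433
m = -508/433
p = -903/866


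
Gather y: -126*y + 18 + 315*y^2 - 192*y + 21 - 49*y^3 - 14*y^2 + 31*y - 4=-49*y^3 + 301*y^2 - 287*y + 35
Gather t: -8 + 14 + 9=15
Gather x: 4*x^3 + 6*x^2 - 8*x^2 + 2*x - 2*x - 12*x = 4*x^3 - 2*x^2 - 12*x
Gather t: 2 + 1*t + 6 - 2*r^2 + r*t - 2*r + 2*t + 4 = -2*r^2 - 2*r + t*(r + 3) + 12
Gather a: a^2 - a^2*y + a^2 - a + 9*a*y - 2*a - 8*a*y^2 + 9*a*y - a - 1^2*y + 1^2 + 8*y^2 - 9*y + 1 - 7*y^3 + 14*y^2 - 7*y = a^2*(2 - y) + a*(-8*y^2 + 18*y - 4) - 7*y^3 + 22*y^2 - 17*y + 2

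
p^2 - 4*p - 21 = (p - 7)*(p + 3)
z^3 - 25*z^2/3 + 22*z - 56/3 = (z - 4)*(z - 7/3)*(z - 2)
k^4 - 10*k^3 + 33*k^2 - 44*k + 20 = (k - 5)*(k - 2)^2*(k - 1)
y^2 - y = y*(y - 1)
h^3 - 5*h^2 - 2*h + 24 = (h - 4)*(h - 3)*(h + 2)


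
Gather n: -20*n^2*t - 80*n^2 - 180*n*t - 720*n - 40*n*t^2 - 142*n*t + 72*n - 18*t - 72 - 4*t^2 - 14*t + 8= n^2*(-20*t - 80) + n*(-40*t^2 - 322*t - 648) - 4*t^2 - 32*t - 64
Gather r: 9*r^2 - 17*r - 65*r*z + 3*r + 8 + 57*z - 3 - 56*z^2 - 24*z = 9*r^2 + r*(-65*z - 14) - 56*z^2 + 33*z + 5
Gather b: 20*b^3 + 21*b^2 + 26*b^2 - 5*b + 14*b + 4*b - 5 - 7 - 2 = 20*b^3 + 47*b^2 + 13*b - 14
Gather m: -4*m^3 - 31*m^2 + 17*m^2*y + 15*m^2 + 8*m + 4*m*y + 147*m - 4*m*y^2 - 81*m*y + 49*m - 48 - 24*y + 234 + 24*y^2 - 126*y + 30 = -4*m^3 + m^2*(17*y - 16) + m*(-4*y^2 - 77*y + 204) + 24*y^2 - 150*y + 216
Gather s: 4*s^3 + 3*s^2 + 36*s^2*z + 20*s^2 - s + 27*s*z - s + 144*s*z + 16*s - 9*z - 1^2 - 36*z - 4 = 4*s^3 + s^2*(36*z + 23) + s*(171*z + 14) - 45*z - 5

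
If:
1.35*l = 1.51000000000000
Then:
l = 1.12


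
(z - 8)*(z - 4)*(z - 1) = z^3 - 13*z^2 + 44*z - 32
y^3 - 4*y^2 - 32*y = y*(y - 8)*(y + 4)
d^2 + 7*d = d*(d + 7)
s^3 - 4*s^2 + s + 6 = (s - 3)*(s - 2)*(s + 1)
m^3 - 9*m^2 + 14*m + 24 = (m - 6)*(m - 4)*(m + 1)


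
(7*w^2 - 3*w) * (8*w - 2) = 56*w^3 - 38*w^2 + 6*w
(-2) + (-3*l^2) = -3*l^2 - 2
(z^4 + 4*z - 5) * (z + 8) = z^5 + 8*z^4 + 4*z^2 + 27*z - 40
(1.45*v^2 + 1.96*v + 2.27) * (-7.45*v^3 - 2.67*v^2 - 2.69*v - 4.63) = -10.8025*v^5 - 18.4735*v^4 - 26.0452*v^3 - 18.0468*v^2 - 15.1811*v - 10.5101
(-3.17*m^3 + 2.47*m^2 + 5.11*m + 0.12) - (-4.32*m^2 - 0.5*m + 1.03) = -3.17*m^3 + 6.79*m^2 + 5.61*m - 0.91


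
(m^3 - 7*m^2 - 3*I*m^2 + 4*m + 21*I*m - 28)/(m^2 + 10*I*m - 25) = (m^3 - m^2*(7 + 3*I) + m*(4 + 21*I) - 28)/(m^2 + 10*I*m - 25)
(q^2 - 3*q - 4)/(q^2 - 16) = (q + 1)/(q + 4)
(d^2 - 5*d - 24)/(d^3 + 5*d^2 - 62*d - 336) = (d + 3)/(d^2 + 13*d + 42)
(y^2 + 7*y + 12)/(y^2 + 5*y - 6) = (y^2 + 7*y + 12)/(y^2 + 5*y - 6)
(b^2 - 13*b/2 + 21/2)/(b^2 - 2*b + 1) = (2*b^2 - 13*b + 21)/(2*(b^2 - 2*b + 1))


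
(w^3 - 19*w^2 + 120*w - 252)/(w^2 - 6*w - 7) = (w^2 - 12*w + 36)/(w + 1)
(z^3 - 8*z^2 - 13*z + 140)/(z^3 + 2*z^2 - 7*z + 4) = (z^2 - 12*z + 35)/(z^2 - 2*z + 1)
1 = 1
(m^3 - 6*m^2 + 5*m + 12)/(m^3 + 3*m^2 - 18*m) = (m^2 - 3*m - 4)/(m*(m + 6))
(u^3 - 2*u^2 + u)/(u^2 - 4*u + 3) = u*(u - 1)/(u - 3)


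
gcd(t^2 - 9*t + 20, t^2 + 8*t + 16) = 1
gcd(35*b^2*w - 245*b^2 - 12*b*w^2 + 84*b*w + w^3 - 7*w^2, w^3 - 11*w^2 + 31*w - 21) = w - 7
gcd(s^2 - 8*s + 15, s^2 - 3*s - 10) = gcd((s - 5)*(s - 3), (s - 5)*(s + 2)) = s - 5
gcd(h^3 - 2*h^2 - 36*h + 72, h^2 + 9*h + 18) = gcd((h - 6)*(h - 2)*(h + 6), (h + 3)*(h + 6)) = h + 6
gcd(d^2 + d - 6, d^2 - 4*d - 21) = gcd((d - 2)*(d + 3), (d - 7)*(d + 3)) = d + 3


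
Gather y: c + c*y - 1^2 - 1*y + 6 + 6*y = c + y*(c + 5) + 5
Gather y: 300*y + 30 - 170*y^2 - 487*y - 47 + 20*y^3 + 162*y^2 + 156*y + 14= 20*y^3 - 8*y^2 - 31*y - 3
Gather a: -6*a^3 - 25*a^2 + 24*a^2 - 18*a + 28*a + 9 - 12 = -6*a^3 - a^2 + 10*a - 3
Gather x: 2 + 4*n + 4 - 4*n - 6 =0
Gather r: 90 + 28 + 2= 120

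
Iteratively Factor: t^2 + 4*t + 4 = (t + 2)*(t + 2)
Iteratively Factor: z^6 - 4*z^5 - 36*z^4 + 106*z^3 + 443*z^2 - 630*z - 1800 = (z - 3)*(z^5 - z^4 - 39*z^3 - 11*z^2 + 410*z + 600) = (z - 3)*(z + 3)*(z^4 - 4*z^3 - 27*z^2 + 70*z + 200) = (z - 3)*(z + 2)*(z + 3)*(z^3 - 6*z^2 - 15*z + 100) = (z - 3)*(z + 2)*(z + 3)*(z + 4)*(z^2 - 10*z + 25) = (z - 5)*(z - 3)*(z + 2)*(z + 3)*(z + 4)*(z - 5)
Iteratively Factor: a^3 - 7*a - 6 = (a + 1)*(a^2 - a - 6) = (a + 1)*(a + 2)*(a - 3)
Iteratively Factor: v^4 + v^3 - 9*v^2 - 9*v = (v + 1)*(v^3 - 9*v) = (v + 1)*(v + 3)*(v^2 - 3*v) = (v - 3)*(v + 1)*(v + 3)*(v)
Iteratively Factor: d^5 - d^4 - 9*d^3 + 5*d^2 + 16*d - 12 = (d - 1)*(d^4 - 9*d^2 - 4*d + 12) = (d - 3)*(d - 1)*(d^3 + 3*d^2 - 4) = (d - 3)*(d - 1)*(d + 2)*(d^2 + d - 2) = (d - 3)*(d - 1)*(d + 2)^2*(d - 1)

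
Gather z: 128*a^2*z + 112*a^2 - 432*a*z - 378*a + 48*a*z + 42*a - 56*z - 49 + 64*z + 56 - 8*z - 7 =112*a^2 - 336*a + z*(128*a^2 - 384*a)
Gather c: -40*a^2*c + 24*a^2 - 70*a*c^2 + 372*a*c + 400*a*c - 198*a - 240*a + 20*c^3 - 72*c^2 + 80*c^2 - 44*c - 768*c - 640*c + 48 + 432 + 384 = 24*a^2 - 438*a + 20*c^3 + c^2*(8 - 70*a) + c*(-40*a^2 + 772*a - 1452) + 864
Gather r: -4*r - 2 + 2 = -4*r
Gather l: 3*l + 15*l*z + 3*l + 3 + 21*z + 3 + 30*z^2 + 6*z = l*(15*z + 6) + 30*z^2 + 27*z + 6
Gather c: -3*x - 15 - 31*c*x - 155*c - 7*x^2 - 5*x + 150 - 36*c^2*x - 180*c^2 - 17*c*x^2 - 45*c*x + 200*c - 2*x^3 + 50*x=c^2*(-36*x - 180) + c*(-17*x^2 - 76*x + 45) - 2*x^3 - 7*x^2 + 42*x + 135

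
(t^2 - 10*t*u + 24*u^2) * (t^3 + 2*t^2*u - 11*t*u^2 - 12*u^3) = t^5 - 8*t^4*u - 7*t^3*u^2 + 146*t^2*u^3 - 144*t*u^4 - 288*u^5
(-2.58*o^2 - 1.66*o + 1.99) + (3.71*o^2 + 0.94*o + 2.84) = 1.13*o^2 - 0.72*o + 4.83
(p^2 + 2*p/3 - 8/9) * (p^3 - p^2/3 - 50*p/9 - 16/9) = p^5 + p^4/3 - 20*p^3/3 - 140*p^2/27 + 304*p/81 + 128/81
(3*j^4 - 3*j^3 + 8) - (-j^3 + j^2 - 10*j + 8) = 3*j^4 - 2*j^3 - j^2 + 10*j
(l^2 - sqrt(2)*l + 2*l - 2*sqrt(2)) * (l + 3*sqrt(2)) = l^3 + 2*l^2 + 2*sqrt(2)*l^2 - 6*l + 4*sqrt(2)*l - 12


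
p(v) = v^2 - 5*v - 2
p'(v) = 2*v - 5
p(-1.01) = 4.07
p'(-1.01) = -7.02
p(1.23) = -6.64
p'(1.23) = -2.54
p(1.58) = -7.40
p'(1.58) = -1.84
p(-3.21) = 24.35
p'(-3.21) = -11.42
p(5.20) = -0.96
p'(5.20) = 5.40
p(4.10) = -5.69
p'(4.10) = 3.20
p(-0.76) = 2.38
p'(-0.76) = -6.52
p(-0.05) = -1.75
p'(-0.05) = -5.10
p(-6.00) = 64.00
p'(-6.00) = -17.00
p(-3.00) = 22.00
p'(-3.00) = -11.00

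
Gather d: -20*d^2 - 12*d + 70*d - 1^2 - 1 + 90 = -20*d^2 + 58*d + 88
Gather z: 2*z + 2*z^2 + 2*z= 2*z^2 + 4*z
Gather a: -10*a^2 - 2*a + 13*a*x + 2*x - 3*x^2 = -10*a^2 + a*(13*x - 2) - 3*x^2 + 2*x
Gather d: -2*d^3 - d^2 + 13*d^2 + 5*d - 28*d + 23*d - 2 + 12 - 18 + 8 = -2*d^3 + 12*d^2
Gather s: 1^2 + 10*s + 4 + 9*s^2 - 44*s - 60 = 9*s^2 - 34*s - 55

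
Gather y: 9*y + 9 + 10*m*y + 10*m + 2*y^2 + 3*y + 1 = 10*m + 2*y^2 + y*(10*m + 12) + 10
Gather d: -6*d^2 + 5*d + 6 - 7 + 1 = -6*d^2 + 5*d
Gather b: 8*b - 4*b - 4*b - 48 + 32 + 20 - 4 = 0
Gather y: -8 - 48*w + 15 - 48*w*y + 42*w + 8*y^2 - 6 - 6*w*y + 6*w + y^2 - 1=-54*w*y + 9*y^2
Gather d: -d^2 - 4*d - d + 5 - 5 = -d^2 - 5*d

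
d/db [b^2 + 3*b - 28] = 2*b + 3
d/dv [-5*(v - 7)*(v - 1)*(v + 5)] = -15*v^2 + 30*v + 165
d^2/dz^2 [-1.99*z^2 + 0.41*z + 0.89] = -3.98000000000000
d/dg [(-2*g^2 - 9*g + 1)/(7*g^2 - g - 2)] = (65*g^2 - 6*g + 19)/(49*g^4 - 14*g^3 - 27*g^2 + 4*g + 4)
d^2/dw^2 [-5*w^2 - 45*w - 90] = -10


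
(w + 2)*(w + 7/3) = w^2 + 13*w/3 + 14/3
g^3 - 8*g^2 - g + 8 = (g - 8)*(g - 1)*(g + 1)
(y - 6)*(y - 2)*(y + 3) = y^3 - 5*y^2 - 12*y + 36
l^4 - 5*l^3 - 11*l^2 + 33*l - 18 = (l - 6)*(l - 1)^2*(l + 3)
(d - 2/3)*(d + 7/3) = d^2 + 5*d/3 - 14/9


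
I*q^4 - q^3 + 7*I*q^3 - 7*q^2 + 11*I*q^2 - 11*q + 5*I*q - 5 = (q + 1)*(q + 5)*(q + I)*(I*q + I)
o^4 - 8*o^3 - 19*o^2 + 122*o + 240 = (o - 8)*(o - 5)*(o + 2)*(o + 3)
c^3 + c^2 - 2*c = c*(c - 1)*(c + 2)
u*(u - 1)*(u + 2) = u^3 + u^2 - 2*u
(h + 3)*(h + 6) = h^2 + 9*h + 18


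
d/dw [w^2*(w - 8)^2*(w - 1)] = w*(5*w^3 - 68*w^2 + 240*w - 128)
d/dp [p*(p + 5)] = 2*p + 5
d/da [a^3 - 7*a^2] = a*(3*a - 14)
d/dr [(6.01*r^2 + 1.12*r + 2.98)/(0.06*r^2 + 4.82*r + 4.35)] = (28.901*r^2 + 51.9294*r - 9.4916)/(0.0036*r^4 + 0.5784*r^3 + 23.7544*r^2 + 41.934*r + 18.9225)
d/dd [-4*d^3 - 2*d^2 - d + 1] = -12*d^2 - 4*d - 1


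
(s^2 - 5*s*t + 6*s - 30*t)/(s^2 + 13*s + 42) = (s - 5*t)/(s + 7)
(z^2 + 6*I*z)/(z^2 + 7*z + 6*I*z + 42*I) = z/(z + 7)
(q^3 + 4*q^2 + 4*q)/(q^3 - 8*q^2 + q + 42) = q*(q + 2)/(q^2 - 10*q + 21)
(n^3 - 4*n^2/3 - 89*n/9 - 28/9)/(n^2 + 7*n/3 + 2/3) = (3*n^2 - 5*n - 28)/(3*(n + 2))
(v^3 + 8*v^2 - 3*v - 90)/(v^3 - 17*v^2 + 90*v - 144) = (v^2 + 11*v + 30)/(v^2 - 14*v + 48)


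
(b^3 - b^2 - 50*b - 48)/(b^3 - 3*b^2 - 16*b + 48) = (b^3 - b^2 - 50*b - 48)/(b^3 - 3*b^2 - 16*b + 48)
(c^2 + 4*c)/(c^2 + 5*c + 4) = c/(c + 1)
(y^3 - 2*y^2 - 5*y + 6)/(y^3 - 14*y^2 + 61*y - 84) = (y^2 + y - 2)/(y^2 - 11*y + 28)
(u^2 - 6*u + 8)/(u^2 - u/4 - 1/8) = 8*(-u^2 + 6*u - 8)/(-8*u^2 + 2*u + 1)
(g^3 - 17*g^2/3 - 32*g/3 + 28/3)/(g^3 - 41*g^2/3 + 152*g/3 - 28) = (g + 2)/(g - 6)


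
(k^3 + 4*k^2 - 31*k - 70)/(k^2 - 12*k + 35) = (k^2 + 9*k + 14)/(k - 7)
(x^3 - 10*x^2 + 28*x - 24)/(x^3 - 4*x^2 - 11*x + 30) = (x^2 - 8*x + 12)/(x^2 - 2*x - 15)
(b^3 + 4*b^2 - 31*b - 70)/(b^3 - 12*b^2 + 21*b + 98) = (b^2 + 2*b - 35)/(b^2 - 14*b + 49)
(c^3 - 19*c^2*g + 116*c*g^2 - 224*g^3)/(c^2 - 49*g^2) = (c^2 - 12*c*g + 32*g^2)/(c + 7*g)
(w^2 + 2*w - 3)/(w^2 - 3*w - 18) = (w - 1)/(w - 6)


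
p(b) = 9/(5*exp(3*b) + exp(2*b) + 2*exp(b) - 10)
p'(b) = 9*(-15*exp(3*b) - 2*exp(2*b) - 2*exp(b))/(5*exp(3*b) + exp(2*b) + 2*exp(b) - 10)^2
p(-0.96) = -1.02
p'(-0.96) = -0.22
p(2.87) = 0.00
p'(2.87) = -0.00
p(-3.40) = -0.91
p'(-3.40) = -0.01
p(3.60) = 0.00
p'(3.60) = -0.00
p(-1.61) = -0.95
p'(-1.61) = -0.06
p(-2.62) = -0.91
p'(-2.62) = -0.02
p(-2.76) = -0.91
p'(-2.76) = -0.01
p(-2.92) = -0.91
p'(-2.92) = -0.01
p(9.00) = 0.00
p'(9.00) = 0.00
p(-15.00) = -0.90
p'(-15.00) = 0.00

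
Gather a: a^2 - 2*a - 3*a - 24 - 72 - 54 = a^2 - 5*a - 150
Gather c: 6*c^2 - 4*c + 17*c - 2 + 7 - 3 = 6*c^2 + 13*c + 2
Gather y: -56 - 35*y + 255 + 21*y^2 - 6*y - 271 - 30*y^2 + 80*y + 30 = -9*y^2 + 39*y - 42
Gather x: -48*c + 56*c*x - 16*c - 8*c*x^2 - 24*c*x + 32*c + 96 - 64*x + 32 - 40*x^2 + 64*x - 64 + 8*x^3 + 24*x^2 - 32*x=-32*c + 8*x^3 + x^2*(-8*c - 16) + x*(32*c - 32) + 64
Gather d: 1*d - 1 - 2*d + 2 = 1 - d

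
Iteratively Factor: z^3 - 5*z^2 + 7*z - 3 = (z - 1)*(z^2 - 4*z + 3) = (z - 1)^2*(z - 3)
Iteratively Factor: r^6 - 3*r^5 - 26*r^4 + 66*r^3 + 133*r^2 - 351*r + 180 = (r + 3)*(r^5 - 6*r^4 - 8*r^3 + 90*r^2 - 137*r + 60) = (r - 1)*(r + 3)*(r^4 - 5*r^3 - 13*r^2 + 77*r - 60) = (r - 5)*(r - 1)*(r + 3)*(r^3 - 13*r + 12) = (r - 5)*(r - 1)^2*(r + 3)*(r^2 + r - 12) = (r - 5)*(r - 1)^2*(r + 3)*(r + 4)*(r - 3)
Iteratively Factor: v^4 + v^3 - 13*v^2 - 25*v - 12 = (v + 3)*(v^3 - 2*v^2 - 7*v - 4) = (v + 1)*(v + 3)*(v^2 - 3*v - 4) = (v + 1)^2*(v + 3)*(v - 4)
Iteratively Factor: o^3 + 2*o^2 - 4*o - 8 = (o - 2)*(o^2 + 4*o + 4) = (o - 2)*(o + 2)*(o + 2)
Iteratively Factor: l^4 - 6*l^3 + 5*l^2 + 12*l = (l + 1)*(l^3 - 7*l^2 + 12*l) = (l - 3)*(l + 1)*(l^2 - 4*l) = l*(l - 3)*(l + 1)*(l - 4)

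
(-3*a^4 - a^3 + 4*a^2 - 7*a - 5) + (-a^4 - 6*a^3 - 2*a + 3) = -4*a^4 - 7*a^3 + 4*a^2 - 9*a - 2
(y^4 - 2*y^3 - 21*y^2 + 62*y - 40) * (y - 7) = y^5 - 9*y^4 - 7*y^3 + 209*y^2 - 474*y + 280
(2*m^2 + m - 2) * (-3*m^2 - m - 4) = -6*m^4 - 5*m^3 - 3*m^2 - 2*m + 8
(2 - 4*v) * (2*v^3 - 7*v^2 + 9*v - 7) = -8*v^4 + 32*v^3 - 50*v^2 + 46*v - 14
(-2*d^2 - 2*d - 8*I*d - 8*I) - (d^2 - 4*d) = -3*d^2 + 2*d - 8*I*d - 8*I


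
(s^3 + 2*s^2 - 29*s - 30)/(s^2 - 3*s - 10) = (s^2 + 7*s + 6)/(s + 2)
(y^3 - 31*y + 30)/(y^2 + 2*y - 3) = (y^2 + y - 30)/(y + 3)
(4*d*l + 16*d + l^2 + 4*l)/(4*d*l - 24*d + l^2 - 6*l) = (l + 4)/(l - 6)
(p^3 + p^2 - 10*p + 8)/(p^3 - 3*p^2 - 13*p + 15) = (p^2 + 2*p - 8)/(p^2 - 2*p - 15)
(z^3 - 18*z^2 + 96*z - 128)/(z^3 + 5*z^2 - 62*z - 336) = (z^2 - 10*z + 16)/(z^2 + 13*z + 42)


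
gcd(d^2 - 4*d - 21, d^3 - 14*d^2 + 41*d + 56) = d - 7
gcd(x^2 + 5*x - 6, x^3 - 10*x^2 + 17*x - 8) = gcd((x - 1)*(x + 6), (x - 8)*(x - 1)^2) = x - 1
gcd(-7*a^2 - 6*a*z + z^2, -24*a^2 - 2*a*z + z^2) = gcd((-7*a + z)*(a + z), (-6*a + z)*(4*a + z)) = 1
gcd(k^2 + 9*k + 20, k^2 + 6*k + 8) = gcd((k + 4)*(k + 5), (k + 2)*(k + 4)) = k + 4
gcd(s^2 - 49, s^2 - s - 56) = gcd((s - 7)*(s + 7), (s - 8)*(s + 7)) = s + 7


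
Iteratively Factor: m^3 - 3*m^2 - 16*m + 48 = (m + 4)*(m^2 - 7*m + 12) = (m - 3)*(m + 4)*(m - 4)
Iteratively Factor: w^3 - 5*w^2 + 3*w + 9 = (w - 3)*(w^2 - 2*w - 3) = (w - 3)^2*(w + 1)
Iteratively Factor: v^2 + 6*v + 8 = (v + 4)*(v + 2)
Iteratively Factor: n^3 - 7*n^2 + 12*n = (n - 4)*(n^2 - 3*n) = n*(n - 4)*(n - 3)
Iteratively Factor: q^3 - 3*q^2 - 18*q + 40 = (q + 4)*(q^2 - 7*q + 10) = (q - 5)*(q + 4)*(q - 2)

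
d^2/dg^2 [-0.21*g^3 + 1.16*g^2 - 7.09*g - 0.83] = 2.32 - 1.26*g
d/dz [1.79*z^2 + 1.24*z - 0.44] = 3.58*z + 1.24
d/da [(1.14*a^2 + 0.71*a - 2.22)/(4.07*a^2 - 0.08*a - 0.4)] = (-2.9809*a^2 + 17.1588*a - 0.4616)/(16.5649*a^4 - 0.6512*a^3 - 3.2496*a^2 + 0.064*a + 0.16)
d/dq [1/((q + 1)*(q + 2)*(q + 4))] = (-(q + 1)*(q + 2) - (q + 1)*(q + 4) - (q + 2)*(q + 4))/((q + 1)^2*(q + 2)^2*(q + 4)^2)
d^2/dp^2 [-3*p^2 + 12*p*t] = -6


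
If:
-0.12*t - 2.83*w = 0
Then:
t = -23.5833333333333*w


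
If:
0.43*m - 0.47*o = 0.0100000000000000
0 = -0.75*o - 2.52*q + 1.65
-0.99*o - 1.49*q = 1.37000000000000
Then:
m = -4.67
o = -4.29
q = 1.93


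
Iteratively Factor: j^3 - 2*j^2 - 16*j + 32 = (j - 2)*(j^2 - 16) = (j - 4)*(j - 2)*(j + 4)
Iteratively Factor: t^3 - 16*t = (t + 4)*(t^2 - 4*t) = t*(t + 4)*(t - 4)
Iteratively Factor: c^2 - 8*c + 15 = (c - 5)*(c - 3)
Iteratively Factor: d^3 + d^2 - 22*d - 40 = (d + 2)*(d^2 - d - 20) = (d - 5)*(d + 2)*(d + 4)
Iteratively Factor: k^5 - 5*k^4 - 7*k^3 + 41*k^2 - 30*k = (k)*(k^4 - 5*k^3 - 7*k^2 + 41*k - 30) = k*(k + 3)*(k^3 - 8*k^2 + 17*k - 10) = k*(k - 5)*(k + 3)*(k^2 - 3*k + 2) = k*(k - 5)*(k - 1)*(k + 3)*(k - 2)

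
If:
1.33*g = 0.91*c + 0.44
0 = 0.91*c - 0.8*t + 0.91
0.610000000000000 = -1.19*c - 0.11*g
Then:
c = -0.51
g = -0.02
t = 0.56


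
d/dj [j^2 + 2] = 2*j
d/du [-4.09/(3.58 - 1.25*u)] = -5.1125/(1.25*u - 3.58)^2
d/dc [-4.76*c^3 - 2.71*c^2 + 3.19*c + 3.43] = -14.28*c^2 - 5.42*c + 3.19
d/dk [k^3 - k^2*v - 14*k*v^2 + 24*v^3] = 3*k^2 - 2*k*v - 14*v^2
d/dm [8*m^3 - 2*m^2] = 4*m*(6*m - 1)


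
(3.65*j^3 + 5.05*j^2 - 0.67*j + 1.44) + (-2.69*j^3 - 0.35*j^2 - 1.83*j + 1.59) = 0.96*j^3 + 4.7*j^2 - 2.5*j + 3.03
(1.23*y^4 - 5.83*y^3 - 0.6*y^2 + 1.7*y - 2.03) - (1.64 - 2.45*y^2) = 1.23*y^4 - 5.83*y^3 + 1.85*y^2 + 1.7*y - 3.67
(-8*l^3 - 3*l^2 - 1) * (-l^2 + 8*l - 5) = 8*l^5 - 61*l^4 + 16*l^3 + 16*l^2 - 8*l + 5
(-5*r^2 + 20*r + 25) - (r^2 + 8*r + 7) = -6*r^2 + 12*r + 18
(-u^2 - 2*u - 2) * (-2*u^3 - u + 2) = 2*u^5 + 4*u^4 + 5*u^3 - 2*u - 4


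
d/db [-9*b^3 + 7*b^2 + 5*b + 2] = -27*b^2 + 14*b + 5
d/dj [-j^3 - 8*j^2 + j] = -3*j^2 - 16*j + 1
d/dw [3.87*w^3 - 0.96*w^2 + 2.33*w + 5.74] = 11.61*w^2 - 1.92*w + 2.33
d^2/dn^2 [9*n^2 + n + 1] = 18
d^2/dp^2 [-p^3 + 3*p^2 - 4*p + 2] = 6 - 6*p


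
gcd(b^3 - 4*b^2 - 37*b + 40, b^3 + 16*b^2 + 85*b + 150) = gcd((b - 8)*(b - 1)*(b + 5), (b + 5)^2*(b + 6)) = b + 5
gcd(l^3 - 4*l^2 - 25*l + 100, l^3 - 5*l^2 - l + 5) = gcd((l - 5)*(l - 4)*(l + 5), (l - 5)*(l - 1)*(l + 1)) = l - 5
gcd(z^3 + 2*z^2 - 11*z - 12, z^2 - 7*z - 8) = z + 1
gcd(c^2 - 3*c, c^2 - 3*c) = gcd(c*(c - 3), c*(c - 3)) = c^2 - 3*c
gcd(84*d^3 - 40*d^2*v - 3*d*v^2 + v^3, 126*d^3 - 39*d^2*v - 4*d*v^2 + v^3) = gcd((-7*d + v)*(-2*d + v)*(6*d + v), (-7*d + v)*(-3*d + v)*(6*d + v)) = -42*d^2 - d*v + v^2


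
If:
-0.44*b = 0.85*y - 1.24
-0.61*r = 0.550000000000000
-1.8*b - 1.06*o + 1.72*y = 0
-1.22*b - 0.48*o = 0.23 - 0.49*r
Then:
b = -1046.94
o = 2659.57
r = -0.90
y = 543.40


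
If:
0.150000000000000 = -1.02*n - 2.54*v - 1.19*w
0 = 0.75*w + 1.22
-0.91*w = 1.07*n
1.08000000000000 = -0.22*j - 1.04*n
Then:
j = -11.45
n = 1.38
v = 0.15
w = -1.63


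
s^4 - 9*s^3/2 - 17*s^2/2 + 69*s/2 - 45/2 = (s - 5)*(s - 3/2)*(s - 1)*(s + 3)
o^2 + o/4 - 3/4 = (o - 3/4)*(o + 1)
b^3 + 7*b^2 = b^2*(b + 7)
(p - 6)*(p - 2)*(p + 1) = p^3 - 7*p^2 + 4*p + 12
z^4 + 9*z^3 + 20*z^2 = z^2*(z + 4)*(z + 5)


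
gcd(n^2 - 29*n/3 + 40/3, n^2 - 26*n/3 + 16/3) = n - 8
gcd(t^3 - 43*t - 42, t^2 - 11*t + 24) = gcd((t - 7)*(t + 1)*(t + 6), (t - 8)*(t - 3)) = 1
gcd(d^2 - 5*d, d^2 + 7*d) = d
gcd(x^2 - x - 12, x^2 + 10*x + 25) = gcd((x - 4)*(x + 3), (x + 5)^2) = 1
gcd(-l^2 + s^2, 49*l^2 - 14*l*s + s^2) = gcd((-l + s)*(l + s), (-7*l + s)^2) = 1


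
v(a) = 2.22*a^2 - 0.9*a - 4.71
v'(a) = 4.44*a - 0.9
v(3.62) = 21.12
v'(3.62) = 15.17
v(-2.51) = 11.54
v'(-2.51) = -12.04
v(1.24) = -2.41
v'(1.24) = 4.61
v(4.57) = 37.54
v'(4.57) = 19.39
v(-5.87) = 77.07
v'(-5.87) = -26.96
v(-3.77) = 30.24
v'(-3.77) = -17.64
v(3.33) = 16.91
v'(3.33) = 13.89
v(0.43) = -4.69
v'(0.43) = 1.01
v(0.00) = -4.71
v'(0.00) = -0.90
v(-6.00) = 80.61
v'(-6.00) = -27.54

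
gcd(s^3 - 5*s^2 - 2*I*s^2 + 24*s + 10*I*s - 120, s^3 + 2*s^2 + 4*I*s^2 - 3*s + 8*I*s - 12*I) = s + 4*I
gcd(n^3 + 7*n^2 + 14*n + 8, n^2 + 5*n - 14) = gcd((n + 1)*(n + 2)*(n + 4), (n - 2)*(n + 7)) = 1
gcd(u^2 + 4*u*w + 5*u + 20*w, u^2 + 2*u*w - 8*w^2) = u + 4*w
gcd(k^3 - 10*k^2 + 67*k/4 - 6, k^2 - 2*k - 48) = k - 8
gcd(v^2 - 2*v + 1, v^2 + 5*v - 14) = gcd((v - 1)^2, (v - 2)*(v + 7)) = 1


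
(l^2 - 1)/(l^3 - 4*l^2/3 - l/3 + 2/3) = 3*(l + 1)/(3*l^2 - l - 2)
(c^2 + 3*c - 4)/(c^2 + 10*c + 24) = (c - 1)/(c + 6)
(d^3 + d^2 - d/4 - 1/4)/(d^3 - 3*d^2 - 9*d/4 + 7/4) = (2*d + 1)/(2*d - 7)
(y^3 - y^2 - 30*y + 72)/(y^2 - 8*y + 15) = (y^2 + 2*y - 24)/(y - 5)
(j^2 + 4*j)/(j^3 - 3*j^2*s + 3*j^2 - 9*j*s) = (j + 4)/(j^2 - 3*j*s + 3*j - 9*s)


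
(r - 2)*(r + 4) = r^2 + 2*r - 8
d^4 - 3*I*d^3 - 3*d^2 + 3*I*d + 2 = (d - 1)*(d + 1)*(d - 2*I)*(d - I)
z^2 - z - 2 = (z - 2)*(z + 1)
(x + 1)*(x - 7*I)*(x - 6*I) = x^3 + x^2 - 13*I*x^2 - 42*x - 13*I*x - 42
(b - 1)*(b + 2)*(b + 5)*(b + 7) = b^4 + 13*b^3 + 45*b^2 + 11*b - 70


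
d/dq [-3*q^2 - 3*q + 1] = -6*q - 3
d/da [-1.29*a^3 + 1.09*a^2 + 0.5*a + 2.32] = -3.87*a^2 + 2.18*a + 0.5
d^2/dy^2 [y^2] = 2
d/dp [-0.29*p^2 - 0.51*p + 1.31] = -0.58*p - 0.51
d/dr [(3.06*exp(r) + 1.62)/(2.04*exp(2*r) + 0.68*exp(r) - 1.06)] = (-(3.06*exp(r) + 1.62)*(4.08*exp(r) + 0.68) + 6.2424*exp(2*r) + 2.0808*exp(r) - 3.2436)*exp(r)/(2.04*exp(2*r) + 0.68*exp(r) - 1.06)^2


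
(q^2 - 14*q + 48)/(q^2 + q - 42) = (q - 8)/(q + 7)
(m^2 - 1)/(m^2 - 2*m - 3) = (m - 1)/(m - 3)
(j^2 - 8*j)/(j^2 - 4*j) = (j - 8)/(j - 4)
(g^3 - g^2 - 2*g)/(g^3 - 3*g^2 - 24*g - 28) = g*(-g^2 + g + 2)/(-g^3 + 3*g^2 + 24*g + 28)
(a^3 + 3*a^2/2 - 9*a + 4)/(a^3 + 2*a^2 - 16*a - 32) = (a^2 - 5*a/2 + 1)/(a^2 - 2*a - 8)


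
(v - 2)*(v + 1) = v^2 - v - 2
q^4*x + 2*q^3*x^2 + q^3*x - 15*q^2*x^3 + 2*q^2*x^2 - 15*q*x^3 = q*(q - 3*x)*(q + 5*x)*(q*x + x)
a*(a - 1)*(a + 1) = a^3 - a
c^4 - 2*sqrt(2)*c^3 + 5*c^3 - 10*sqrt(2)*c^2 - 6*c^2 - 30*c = c*(c + 5)*(c - 3*sqrt(2))*(c + sqrt(2))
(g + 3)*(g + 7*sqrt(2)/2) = g^2 + 3*g + 7*sqrt(2)*g/2 + 21*sqrt(2)/2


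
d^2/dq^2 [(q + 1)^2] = 2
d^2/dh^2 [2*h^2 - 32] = 4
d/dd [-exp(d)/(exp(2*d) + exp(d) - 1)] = (exp(2*d) + 1)*exp(d)/(exp(4*d) + 2*exp(3*d) - exp(2*d) - 2*exp(d) + 1)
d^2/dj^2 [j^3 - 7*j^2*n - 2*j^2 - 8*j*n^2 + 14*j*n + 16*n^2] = 6*j - 14*n - 4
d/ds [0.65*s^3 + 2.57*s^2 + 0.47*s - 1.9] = 1.95*s^2 + 5.14*s + 0.47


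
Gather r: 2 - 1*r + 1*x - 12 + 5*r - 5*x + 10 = 4*r - 4*x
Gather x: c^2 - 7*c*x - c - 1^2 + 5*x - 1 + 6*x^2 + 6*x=c^2 - c + 6*x^2 + x*(11 - 7*c) - 2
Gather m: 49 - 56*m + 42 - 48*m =91 - 104*m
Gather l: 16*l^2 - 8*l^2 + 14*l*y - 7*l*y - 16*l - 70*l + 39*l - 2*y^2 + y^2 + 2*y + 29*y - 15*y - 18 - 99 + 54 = 8*l^2 + l*(7*y - 47) - y^2 + 16*y - 63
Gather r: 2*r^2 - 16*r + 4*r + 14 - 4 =2*r^2 - 12*r + 10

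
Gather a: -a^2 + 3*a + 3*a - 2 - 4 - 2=-a^2 + 6*a - 8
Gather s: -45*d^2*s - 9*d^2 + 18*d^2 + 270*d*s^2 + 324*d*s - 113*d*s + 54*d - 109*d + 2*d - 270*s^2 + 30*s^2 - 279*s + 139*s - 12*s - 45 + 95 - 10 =9*d^2 - 53*d + s^2*(270*d - 240) + s*(-45*d^2 + 211*d - 152) + 40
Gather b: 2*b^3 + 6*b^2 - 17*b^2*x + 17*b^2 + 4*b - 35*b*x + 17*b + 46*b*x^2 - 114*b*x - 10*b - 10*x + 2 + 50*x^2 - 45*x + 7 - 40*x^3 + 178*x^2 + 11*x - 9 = 2*b^3 + b^2*(23 - 17*x) + b*(46*x^2 - 149*x + 11) - 40*x^3 + 228*x^2 - 44*x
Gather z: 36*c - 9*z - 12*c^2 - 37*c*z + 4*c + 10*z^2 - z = -12*c^2 + 40*c + 10*z^2 + z*(-37*c - 10)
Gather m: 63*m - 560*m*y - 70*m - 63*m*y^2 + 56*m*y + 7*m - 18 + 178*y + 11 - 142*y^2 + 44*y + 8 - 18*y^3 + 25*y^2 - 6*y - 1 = m*(-63*y^2 - 504*y) - 18*y^3 - 117*y^2 + 216*y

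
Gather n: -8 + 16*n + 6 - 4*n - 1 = 12*n - 3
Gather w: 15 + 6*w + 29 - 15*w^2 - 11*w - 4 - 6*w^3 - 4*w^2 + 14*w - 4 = -6*w^3 - 19*w^2 + 9*w + 36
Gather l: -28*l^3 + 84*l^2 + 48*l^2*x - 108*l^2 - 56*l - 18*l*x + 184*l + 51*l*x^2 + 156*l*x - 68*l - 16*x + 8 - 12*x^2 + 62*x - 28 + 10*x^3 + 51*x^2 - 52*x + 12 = -28*l^3 + l^2*(48*x - 24) + l*(51*x^2 + 138*x + 60) + 10*x^3 + 39*x^2 - 6*x - 8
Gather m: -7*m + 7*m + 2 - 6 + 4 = 0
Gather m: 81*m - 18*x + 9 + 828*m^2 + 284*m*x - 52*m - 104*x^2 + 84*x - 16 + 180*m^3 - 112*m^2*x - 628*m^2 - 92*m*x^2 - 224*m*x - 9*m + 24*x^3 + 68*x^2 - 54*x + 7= 180*m^3 + m^2*(200 - 112*x) + m*(-92*x^2 + 60*x + 20) + 24*x^3 - 36*x^2 + 12*x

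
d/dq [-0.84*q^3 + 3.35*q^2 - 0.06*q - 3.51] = -2.52*q^2 + 6.7*q - 0.06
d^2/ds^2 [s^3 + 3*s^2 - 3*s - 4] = 6*s + 6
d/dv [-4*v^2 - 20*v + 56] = -8*v - 20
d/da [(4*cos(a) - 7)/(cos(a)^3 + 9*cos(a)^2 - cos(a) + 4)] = (8*cos(a)^3 + 15*cos(a)^2 - 126*cos(a) - 9)*sin(a)/(sin(a)^2*cos(a) + 9*sin(a)^2 - 13)^2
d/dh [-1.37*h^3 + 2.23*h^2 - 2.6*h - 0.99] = -4.11*h^2 + 4.46*h - 2.6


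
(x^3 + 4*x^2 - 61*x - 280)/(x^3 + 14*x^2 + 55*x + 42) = (x^2 - 3*x - 40)/(x^2 + 7*x + 6)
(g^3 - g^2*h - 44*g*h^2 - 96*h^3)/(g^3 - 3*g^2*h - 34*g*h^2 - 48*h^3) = (g + 4*h)/(g + 2*h)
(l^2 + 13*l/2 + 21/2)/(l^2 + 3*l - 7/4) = 2*(l + 3)/(2*l - 1)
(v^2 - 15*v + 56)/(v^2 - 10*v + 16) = (v - 7)/(v - 2)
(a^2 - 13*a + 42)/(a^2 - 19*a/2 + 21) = 2*(a - 7)/(2*a - 7)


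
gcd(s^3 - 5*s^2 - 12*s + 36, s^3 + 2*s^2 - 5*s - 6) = s^2 + s - 6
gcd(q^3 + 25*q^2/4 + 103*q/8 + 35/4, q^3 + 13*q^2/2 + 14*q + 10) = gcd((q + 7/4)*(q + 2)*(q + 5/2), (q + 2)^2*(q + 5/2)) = q^2 + 9*q/2 + 5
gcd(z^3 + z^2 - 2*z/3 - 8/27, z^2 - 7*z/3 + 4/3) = 1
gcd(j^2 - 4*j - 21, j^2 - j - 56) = 1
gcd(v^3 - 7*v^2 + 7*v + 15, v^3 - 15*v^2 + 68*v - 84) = 1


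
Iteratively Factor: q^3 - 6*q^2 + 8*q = (q - 4)*(q^2 - 2*q) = (q - 4)*(q - 2)*(q)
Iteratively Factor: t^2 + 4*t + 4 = (t + 2)*(t + 2)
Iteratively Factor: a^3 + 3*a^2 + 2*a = (a + 1)*(a^2 + 2*a) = (a + 1)*(a + 2)*(a)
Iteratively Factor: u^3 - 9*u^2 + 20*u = (u - 4)*(u^2 - 5*u) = (u - 5)*(u - 4)*(u)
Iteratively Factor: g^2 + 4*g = (g + 4)*(g)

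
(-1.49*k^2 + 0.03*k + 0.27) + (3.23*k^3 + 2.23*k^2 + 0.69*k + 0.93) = 3.23*k^3 + 0.74*k^2 + 0.72*k + 1.2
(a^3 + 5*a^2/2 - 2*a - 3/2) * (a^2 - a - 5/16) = a^5 + 3*a^4/2 - 77*a^3/16 - 9*a^2/32 + 17*a/8 + 15/32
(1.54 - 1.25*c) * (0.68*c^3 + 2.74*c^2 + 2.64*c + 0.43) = -0.85*c^4 - 2.3778*c^3 + 0.9196*c^2 + 3.5281*c + 0.6622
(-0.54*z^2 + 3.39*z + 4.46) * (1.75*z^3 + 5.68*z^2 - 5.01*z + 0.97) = -0.945*z^5 + 2.8653*z^4 + 29.7656*z^3 + 7.8251*z^2 - 19.0563*z + 4.3262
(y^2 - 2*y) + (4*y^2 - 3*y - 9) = 5*y^2 - 5*y - 9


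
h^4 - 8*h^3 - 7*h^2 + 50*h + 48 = (h - 8)*(h - 3)*(h + 1)*(h + 2)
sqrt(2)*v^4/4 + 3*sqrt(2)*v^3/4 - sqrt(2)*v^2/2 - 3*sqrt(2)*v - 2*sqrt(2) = (v/2 + 1)*(v - 2)*(v + 1)*(sqrt(2)*v/2 + sqrt(2))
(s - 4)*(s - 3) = s^2 - 7*s + 12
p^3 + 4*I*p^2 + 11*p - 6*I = (p - I)^2*(p + 6*I)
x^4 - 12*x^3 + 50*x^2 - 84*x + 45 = (x - 5)*(x - 3)^2*(x - 1)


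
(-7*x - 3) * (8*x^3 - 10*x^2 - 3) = -56*x^4 + 46*x^3 + 30*x^2 + 21*x + 9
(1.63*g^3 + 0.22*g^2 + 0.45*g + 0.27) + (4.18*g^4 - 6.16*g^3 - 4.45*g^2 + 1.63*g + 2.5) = 4.18*g^4 - 4.53*g^3 - 4.23*g^2 + 2.08*g + 2.77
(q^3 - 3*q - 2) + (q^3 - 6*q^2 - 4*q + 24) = 2*q^3 - 6*q^2 - 7*q + 22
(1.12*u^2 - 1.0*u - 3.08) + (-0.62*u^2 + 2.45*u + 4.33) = 0.5*u^2 + 1.45*u + 1.25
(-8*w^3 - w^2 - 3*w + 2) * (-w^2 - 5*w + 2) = 8*w^5 + 41*w^4 - 8*w^3 + 11*w^2 - 16*w + 4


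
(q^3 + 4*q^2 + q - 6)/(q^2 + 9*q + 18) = (q^2 + q - 2)/(q + 6)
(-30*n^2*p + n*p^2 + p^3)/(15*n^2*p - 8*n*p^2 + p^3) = (6*n + p)/(-3*n + p)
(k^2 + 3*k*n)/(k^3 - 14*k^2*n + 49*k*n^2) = (k + 3*n)/(k^2 - 14*k*n + 49*n^2)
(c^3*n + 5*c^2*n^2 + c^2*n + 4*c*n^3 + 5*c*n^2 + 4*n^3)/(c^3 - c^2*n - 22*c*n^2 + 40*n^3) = n*(c^3 + 5*c^2*n + c^2 + 4*c*n^2 + 5*c*n + 4*n^2)/(c^3 - c^2*n - 22*c*n^2 + 40*n^3)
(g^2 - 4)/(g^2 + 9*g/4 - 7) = 4*(g^2 - 4)/(4*g^2 + 9*g - 28)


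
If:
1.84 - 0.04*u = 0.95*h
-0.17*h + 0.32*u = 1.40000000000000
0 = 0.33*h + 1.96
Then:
No Solution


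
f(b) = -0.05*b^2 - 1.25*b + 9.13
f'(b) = -0.1*b - 1.25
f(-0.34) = 9.55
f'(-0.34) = -1.22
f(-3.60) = 12.98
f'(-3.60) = -0.89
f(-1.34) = 10.72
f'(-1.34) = -1.12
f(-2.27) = 11.71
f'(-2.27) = -1.02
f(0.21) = 8.87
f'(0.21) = -1.27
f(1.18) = 7.59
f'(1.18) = -1.37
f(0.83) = 8.06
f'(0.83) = -1.33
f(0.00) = 9.13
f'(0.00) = -1.25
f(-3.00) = 12.43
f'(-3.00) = -0.95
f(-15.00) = 16.63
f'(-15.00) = 0.25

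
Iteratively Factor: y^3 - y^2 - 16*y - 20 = (y + 2)*(y^2 - 3*y - 10) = (y + 2)^2*(y - 5)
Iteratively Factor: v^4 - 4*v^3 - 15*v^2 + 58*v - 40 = (v - 2)*(v^3 - 2*v^2 - 19*v + 20) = (v - 2)*(v - 1)*(v^2 - v - 20) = (v - 5)*(v - 2)*(v - 1)*(v + 4)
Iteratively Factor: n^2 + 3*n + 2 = (n + 1)*(n + 2)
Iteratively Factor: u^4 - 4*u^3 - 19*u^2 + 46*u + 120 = (u - 5)*(u^3 + u^2 - 14*u - 24) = (u - 5)*(u - 4)*(u^2 + 5*u + 6) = (u - 5)*(u - 4)*(u + 3)*(u + 2)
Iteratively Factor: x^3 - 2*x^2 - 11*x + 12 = (x + 3)*(x^2 - 5*x + 4) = (x - 1)*(x + 3)*(x - 4)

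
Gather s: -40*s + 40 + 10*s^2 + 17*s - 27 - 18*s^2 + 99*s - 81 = -8*s^2 + 76*s - 68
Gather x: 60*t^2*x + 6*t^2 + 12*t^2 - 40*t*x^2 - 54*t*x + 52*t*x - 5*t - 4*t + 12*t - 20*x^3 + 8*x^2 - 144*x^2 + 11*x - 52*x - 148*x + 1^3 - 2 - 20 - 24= 18*t^2 + 3*t - 20*x^3 + x^2*(-40*t - 136) + x*(60*t^2 - 2*t - 189) - 45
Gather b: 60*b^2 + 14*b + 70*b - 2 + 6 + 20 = 60*b^2 + 84*b + 24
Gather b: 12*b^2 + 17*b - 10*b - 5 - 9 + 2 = 12*b^2 + 7*b - 12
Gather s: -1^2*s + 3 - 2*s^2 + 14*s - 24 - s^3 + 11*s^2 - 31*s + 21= -s^3 + 9*s^2 - 18*s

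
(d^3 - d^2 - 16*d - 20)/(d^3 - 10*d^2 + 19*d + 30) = (d^2 + 4*d + 4)/(d^2 - 5*d - 6)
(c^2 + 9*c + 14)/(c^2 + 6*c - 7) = (c + 2)/(c - 1)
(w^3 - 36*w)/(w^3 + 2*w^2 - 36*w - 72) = w/(w + 2)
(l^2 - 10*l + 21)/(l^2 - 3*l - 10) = (-l^2 + 10*l - 21)/(-l^2 + 3*l + 10)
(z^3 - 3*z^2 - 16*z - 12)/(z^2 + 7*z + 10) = (z^2 - 5*z - 6)/(z + 5)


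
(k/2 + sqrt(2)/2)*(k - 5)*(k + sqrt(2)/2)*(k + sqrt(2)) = k^4/2 - 5*k^3/2 + 5*sqrt(2)*k^3/4 - 25*sqrt(2)*k^2/4 + 2*k^2 - 10*k + sqrt(2)*k/2 - 5*sqrt(2)/2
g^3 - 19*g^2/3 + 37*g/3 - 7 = (g - 3)*(g - 7/3)*(g - 1)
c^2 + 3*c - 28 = (c - 4)*(c + 7)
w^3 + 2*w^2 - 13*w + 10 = (w - 2)*(w - 1)*(w + 5)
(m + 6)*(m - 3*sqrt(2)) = m^2 - 3*sqrt(2)*m + 6*m - 18*sqrt(2)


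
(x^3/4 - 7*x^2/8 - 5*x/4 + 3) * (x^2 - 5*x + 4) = x^5/4 - 17*x^4/8 + 33*x^3/8 + 23*x^2/4 - 20*x + 12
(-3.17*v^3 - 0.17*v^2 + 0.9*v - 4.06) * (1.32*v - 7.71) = -4.1844*v^4 + 24.2163*v^3 + 2.4987*v^2 - 12.2982*v + 31.3026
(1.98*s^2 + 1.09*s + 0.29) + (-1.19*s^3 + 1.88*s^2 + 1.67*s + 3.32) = -1.19*s^3 + 3.86*s^2 + 2.76*s + 3.61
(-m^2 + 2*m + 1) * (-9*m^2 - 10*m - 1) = 9*m^4 - 8*m^3 - 28*m^2 - 12*m - 1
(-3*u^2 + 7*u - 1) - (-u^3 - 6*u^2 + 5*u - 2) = u^3 + 3*u^2 + 2*u + 1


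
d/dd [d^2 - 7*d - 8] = 2*d - 7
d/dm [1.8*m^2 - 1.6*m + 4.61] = 3.6*m - 1.6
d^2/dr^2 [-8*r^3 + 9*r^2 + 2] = 18 - 48*r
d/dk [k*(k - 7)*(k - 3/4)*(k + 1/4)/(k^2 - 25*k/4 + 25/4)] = (128*k^5 - 1680*k^4 + 7600*k^3 - 10409*k^2 + 2650*k + 525)/(4*(16*k^4 - 200*k^3 + 825*k^2 - 1250*k + 625))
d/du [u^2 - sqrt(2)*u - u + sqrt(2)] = 2*u - sqrt(2) - 1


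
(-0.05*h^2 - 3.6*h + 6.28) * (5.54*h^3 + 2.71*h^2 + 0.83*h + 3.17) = -0.277*h^5 - 20.0795*h^4 + 24.9937*h^3 + 13.8723*h^2 - 6.1996*h + 19.9076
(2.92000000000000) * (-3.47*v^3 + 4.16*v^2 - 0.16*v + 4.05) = -10.1324*v^3 + 12.1472*v^2 - 0.4672*v + 11.826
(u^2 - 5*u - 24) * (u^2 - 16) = u^4 - 5*u^3 - 40*u^2 + 80*u + 384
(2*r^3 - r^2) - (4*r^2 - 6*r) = 2*r^3 - 5*r^2 + 6*r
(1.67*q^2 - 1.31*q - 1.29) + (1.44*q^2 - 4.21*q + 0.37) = 3.11*q^2 - 5.52*q - 0.92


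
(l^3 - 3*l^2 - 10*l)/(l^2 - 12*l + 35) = l*(l + 2)/(l - 7)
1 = 1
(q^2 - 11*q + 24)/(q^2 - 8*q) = (q - 3)/q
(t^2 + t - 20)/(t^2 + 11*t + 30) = (t - 4)/(t + 6)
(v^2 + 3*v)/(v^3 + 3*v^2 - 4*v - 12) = v/(v^2 - 4)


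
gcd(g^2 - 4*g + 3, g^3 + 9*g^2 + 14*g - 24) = g - 1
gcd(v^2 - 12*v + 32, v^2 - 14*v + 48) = v - 8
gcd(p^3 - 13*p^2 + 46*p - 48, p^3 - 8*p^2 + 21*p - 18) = p^2 - 5*p + 6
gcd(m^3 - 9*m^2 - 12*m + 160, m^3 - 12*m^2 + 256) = m^2 - 4*m - 32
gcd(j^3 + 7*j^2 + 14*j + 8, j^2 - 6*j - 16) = j + 2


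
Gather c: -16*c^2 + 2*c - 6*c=-16*c^2 - 4*c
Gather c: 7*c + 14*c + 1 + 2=21*c + 3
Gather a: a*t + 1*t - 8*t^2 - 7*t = a*t - 8*t^2 - 6*t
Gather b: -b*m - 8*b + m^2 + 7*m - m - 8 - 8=b*(-m - 8) + m^2 + 6*m - 16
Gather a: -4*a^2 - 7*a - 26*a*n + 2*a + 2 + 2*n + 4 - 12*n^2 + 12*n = -4*a^2 + a*(-26*n - 5) - 12*n^2 + 14*n + 6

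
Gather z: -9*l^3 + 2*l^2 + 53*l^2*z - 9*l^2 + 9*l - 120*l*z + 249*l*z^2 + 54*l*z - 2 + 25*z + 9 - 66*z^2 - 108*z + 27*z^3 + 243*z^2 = -9*l^3 - 7*l^2 + 9*l + 27*z^3 + z^2*(249*l + 177) + z*(53*l^2 - 66*l - 83) + 7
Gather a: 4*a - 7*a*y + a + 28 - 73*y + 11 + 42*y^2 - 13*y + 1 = a*(5 - 7*y) + 42*y^2 - 86*y + 40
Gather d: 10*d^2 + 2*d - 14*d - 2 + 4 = 10*d^2 - 12*d + 2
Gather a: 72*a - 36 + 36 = 72*a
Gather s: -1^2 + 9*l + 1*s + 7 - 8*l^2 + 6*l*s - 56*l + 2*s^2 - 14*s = -8*l^2 - 47*l + 2*s^2 + s*(6*l - 13) + 6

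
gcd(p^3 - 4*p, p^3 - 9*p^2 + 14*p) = p^2 - 2*p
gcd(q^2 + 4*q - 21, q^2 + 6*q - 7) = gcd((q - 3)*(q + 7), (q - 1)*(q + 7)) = q + 7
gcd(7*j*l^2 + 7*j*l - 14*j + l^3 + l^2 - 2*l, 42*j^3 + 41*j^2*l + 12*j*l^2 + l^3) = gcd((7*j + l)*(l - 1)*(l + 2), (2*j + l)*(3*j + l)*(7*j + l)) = 7*j + l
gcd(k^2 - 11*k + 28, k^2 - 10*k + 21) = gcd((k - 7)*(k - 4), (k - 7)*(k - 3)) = k - 7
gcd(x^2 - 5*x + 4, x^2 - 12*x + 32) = x - 4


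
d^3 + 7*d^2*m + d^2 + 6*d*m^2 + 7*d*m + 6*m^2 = (d + 1)*(d + m)*(d + 6*m)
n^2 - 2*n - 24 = (n - 6)*(n + 4)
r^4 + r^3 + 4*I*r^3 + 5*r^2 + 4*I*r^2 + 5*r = r*(r + 1)*(r - I)*(r + 5*I)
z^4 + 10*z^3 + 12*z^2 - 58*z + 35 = (z - 1)^2*(z + 5)*(z + 7)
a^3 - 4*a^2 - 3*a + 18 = (a - 3)^2*(a + 2)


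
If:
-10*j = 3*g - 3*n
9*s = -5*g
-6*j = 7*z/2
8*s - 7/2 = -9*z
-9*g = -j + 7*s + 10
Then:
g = -19881/10496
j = 1673/5248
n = -26183/31488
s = 11045/10496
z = -717/1312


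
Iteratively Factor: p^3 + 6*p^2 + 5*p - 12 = (p + 4)*(p^2 + 2*p - 3) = (p + 3)*(p + 4)*(p - 1)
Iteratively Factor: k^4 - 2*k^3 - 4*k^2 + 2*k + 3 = (k + 1)*(k^3 - 3*k^2 - k + 3) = (k - 1)*(k + 1)*(k^2 - 2*k - 3) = (k - 1)*(k + 1)^2*(k - 3)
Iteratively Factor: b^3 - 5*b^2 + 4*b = (b)*(b^2 - 5*b + 4) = b*(b - 4)*(b - 1)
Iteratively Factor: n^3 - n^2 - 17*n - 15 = (n - 5)*(n^2 + 4*n + 3) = (n - 5)*(n + 1)*(n + 3)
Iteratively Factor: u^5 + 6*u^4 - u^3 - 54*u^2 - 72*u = (u + 2)*(u^4 + 4*u^3 - 9*u^2 - 36*u) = (u + 2)*(u + 3)*(u^3 + u^2 - 12*u) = (u - 3)*(u + 2)*(u + 3)*(u^2 + 4*u) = u*(u - 3)*(u + 2)*(u + 3)*(u + 4)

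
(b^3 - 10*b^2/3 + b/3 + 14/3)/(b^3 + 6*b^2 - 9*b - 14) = (b - 7/3)/(b + 7)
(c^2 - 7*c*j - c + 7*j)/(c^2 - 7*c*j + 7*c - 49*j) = (c - 1)/(c + 7)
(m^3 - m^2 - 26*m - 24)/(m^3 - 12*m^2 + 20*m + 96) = (m^2 + 5*m + 4)/(m^2 - 6*m - 16)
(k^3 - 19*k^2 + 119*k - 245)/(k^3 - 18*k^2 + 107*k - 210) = (k - 7)/(k - 6)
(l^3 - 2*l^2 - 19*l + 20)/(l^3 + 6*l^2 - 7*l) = (l^2 - l - 20)/(l*(l + 7))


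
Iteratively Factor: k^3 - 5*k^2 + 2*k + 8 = (k - 4)*(k^2 - k - 2) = (k - 4)*(k - 2)*(k + 1)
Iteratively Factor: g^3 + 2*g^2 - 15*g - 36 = (g - 4)*(g^2 + 6*g + 9) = (g - 4)*(g + 3)*(g + 3)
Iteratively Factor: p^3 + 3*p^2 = (p)*(p^2 + 3*p) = p^2*(p + 3)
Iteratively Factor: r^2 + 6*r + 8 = (r + 4)*(r + 2)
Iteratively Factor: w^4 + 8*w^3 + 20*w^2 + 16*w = (w + 2)*(w^3 + 6*w^2 + 8*w) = (w + 2)^2*(w^2 + 4*w) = (w + 2)^2*(w + 4)*(w)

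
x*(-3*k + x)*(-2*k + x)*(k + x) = 6*k^3*x + k^2*x^2 - 4*k*x^3 + x^4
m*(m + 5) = m^2 + 5*m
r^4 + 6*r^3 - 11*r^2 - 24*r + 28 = (r - 2)*(r - 1)*(r + 2)*(r + 7)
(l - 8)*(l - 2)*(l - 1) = l^3 - 11*l^2 + 26*l - 16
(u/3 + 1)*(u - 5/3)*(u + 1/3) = u^3/3 + 5*u^2/9 - 41*u/27 - 5/9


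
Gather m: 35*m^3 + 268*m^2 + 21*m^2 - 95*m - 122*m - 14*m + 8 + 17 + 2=35*m^3 + 289*m^2 - 231*m + 27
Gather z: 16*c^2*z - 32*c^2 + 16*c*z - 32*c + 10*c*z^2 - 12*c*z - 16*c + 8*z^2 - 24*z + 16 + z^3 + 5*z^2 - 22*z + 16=-32*c^2 - 48*c + z^3 + z^2*(10*c + 13) + z*(16*c^2 + 4*c - 46) + 32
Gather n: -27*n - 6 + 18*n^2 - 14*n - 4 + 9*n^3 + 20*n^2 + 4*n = 9*n^3 + 38*n^2 - 37*n - 10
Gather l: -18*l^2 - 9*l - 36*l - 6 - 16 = -18*l^2 - 45*l - 22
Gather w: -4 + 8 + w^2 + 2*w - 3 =w^2 + 2*w + 1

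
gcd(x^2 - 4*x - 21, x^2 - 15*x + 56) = x - 7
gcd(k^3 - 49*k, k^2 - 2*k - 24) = 1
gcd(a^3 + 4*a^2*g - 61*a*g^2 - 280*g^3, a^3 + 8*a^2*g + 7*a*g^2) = a + 7*g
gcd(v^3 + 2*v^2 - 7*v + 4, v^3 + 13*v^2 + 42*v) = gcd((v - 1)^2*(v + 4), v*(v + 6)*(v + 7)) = 1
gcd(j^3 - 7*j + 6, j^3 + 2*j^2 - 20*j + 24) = j - 2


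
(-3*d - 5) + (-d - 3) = -4*d - 8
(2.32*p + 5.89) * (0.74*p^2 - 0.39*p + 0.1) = 1.7168*p^3 + 3.4538*p^2 - 2.0651*p + 0.589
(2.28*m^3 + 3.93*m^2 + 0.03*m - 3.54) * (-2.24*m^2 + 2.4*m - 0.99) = -5.1072*m^5 - 3.3312*m^4 + 7.1076*m^3 + 4.1109*m^2 - 8.5257*m + 3.5046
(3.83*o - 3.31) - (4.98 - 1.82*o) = 5.65*o - 8.29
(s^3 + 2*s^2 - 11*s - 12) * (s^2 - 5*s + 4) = s^5 - 3*s^4 - 17*s^3 + 51*s^2 + 16*s - 48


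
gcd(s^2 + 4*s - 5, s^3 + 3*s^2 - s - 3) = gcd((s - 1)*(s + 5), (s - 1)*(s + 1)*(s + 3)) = s - 1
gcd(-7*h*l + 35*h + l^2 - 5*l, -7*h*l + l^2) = 7*h - l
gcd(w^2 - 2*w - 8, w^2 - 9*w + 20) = w - 4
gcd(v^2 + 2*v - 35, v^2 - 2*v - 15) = v - 5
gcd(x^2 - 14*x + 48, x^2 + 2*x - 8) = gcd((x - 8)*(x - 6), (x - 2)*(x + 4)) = 1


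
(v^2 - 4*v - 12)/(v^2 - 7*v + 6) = (v + 2)/(v - 1)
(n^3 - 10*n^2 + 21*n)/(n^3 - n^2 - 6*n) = (n - 7)/(n + 2)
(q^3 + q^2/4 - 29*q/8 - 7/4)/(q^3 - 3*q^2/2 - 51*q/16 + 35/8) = 2*(2*q + 1)/(4*q - 5)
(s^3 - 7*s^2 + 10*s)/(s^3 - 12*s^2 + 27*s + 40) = s*(s - 2)/(s^2 - 7*s - 8)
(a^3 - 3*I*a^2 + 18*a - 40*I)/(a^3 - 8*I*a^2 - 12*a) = (a^2 - I*a + 20)/(a*(a - 6*I))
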